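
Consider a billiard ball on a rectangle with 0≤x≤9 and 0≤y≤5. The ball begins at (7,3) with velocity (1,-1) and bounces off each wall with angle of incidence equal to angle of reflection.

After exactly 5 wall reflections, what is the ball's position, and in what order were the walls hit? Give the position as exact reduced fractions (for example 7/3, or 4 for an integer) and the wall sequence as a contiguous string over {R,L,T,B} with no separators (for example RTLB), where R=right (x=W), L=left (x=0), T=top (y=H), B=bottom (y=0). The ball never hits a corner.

Final position: (2,0)
Wall sequence: RBTLB

1. t=2 → R at (9,1); v=(-1,-1)
2. t=1 → B at (8,0); v=(-1,1)
3. t=5 → T at (3,5); v=(-1,-1)
4. t=3 → L at (0,2); v=(1,-1)
5. t=2 → B at (2,0); v=(1,1)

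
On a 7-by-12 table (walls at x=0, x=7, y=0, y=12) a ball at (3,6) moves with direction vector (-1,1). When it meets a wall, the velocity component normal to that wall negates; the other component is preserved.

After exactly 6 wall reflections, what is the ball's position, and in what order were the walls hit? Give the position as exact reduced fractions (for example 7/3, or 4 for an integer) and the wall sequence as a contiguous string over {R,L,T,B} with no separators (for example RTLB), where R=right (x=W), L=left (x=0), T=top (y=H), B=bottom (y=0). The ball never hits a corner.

Final position: (7,6)
Wall sequence: LTRLBR

1. t=3 → L at (0,9); v=(1,1)
2. t=3 → T at (3,12); v=(1,-1)
3. t=4 → R at (7,8); v=(-1,-1)
4. t=7 → L at (0,1); v=(1,-1)
5. t=1 → B at (1,0); v=(1,1)
6. t=6 → R at (7,6); v=(-1,1)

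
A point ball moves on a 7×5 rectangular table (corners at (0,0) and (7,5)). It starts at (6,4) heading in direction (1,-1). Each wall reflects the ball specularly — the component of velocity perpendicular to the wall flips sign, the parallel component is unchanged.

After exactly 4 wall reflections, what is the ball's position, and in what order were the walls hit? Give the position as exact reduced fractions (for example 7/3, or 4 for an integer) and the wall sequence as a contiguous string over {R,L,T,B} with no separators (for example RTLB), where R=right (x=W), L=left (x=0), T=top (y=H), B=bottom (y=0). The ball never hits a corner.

Final position: (1,5)
Wall sequence: RBLT

1. t=1 → R at (7,3); v=(-1,-1)
2. t=3 → B at (4,0); v=(-1,1)
3. t=4 → L at (0,4); v=(1,1)
4. t=1 → T at (1,5); v=(1,-1)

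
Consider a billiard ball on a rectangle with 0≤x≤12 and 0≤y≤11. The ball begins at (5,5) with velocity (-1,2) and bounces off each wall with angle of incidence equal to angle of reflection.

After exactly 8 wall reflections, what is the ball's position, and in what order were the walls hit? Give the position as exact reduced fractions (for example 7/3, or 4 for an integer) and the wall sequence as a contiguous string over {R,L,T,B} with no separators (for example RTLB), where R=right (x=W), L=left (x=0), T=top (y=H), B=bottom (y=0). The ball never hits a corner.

1. t=3 → T at (2,11); v=(-1,-2)
2. t=2 → L at (0,7); v=(1,-2)
3. t=7/2 → B at (7/2,0); v=(1,2)
4. t=11/2 → T at (9,11); v=(1,-2)
5. t=3 → R at (12,5); v=(-1,-2)
6. t=5/2 → B at (19/2,0); v=(-1,2)
7. t=11/2 → T at (4,11); v=(-1,-2)
8. t=4 → L at (0,3); v=(1,-2)

Final position: (0,3)
Wall sequence: TLBTRBTL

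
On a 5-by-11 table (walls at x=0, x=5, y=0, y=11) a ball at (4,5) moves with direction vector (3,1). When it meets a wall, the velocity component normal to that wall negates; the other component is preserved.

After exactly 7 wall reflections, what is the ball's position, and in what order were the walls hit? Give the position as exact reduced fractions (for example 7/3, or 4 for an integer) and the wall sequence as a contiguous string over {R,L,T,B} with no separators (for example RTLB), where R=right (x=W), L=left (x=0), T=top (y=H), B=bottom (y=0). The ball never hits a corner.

Final position: (0,25/3)
Wall sequence: RLRLTRL

1. t=1/3 → R at (5,16/3); v=(-3,1)
2. t=5/3 → L at (0,7); v=(3,1)
3. t=5/3 → R at (5,26/3); v=(-3,1)
4. t=5/3 → L at (0,31/3); v=(3,1)
5. t=2/3 → T at (2,11); v=(3,-1)
6. t=1 → R at (5,10); v=(-3,-1)
7. t=5/3 → L at (0,25/3); v=(3,-1)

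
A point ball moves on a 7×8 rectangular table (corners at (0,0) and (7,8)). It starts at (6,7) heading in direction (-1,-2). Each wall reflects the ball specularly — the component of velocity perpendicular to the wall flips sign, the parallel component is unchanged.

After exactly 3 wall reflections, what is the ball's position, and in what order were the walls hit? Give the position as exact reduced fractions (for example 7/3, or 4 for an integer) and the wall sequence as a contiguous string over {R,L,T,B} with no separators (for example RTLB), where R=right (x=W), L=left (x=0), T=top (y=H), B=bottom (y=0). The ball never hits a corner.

Final position: (3/2,8)
Wall sequence: BLT

1. t=7/2 → B at (5/2,0); v=(-1,2)
2. t=5/2 → L at (0,5); v=(1,2)
3. t=3/2 → T at (3/2,8); v=(1,-2)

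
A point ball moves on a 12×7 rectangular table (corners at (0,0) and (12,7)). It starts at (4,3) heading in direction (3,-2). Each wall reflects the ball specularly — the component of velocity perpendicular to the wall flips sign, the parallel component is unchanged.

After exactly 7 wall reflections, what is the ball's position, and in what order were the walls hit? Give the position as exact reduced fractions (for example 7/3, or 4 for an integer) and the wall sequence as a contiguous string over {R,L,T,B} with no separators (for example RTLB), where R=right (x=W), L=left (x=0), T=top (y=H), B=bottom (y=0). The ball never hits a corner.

Final position: (8,7)
Wall sequence: BRTLBRT

1. t=3/2 → B at (17/2,0); v=(3,2)
2. t=7/6 → R at (12,7/3); v=(-3,2)
3. t=7/3 → T at (5,7); v=(-3,-2)
4. t=5/3 → L at (0,11/3); v=(3,-2)
5. t=11/6 → B at (11/2,0); v=(3,2)
6. t=13/6 → R at (12,13/3); v=(-3,2)
7. t=4/3 → T at (8,7); v=(-3,-2)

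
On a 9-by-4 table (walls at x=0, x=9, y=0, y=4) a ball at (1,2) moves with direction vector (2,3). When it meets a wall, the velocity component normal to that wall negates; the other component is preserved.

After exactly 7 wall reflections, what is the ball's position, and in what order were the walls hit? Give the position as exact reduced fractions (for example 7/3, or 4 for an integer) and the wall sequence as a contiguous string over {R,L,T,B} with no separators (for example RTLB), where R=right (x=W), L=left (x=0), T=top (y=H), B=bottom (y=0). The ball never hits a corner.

1. t=2/3 → T at (7/3,4); v=(2,-3)
2. t=4/3 → B at (5,0); v=(2,3)
3. t=4/3 → T at (23/3,4); v=(2,-3)
4. t=2/3 → R at (9,2); v=(-2,-3)
5. t=2/3 → B at (23/3,0); v=(-2,3)
6. t=4/3 → T at (5,4); v=(-2,-3)
7. t=4/3 → B at (7/3,0); v=(-2,3)

Final position: (7/3,0)
Wall sequence: TBTRBTB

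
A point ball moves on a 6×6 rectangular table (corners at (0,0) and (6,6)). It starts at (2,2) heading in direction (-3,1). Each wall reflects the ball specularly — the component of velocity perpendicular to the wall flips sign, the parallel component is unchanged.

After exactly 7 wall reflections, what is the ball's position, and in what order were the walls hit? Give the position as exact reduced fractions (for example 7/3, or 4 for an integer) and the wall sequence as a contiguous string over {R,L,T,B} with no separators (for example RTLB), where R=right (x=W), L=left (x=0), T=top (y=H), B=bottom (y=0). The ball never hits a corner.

1. t=2/3 → L at (0,8/3); v=(3,1)
2. t=2 → R at (6,14/3); v=(-3,1)
3. t=4/3 → T at (2,6); v=(-3,-1)
4. t=2/3 → L at (0,16/3); v=(3,-1)
5. t=2 → R at (6,10/3); v=(-3,-1)
6. t=2 → L at (0,4/3); v=(3,-1)
7. t=4/3 → B at (4,0); v=(3,1)

Final position: (4,0)
Wall sequence: LRTLRLB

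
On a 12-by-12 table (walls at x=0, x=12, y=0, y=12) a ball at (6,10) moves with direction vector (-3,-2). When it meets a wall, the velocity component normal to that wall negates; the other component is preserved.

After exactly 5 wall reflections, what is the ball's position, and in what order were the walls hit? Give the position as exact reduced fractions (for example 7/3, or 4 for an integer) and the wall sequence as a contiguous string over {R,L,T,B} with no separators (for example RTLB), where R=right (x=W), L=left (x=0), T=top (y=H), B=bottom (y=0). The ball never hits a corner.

Final position: (3,12)
Wall sequence: LBRLT

1. t=2 → L at (0,6); v=(3,-2)
2. t=3 → B at (9,0); v=(3,2)
3. t=1 → R at (12,2); v=(-3,2)
4. t=4 → L at (0,10); v=(3,2)
5. t=1 → T at (3,12); v=(3,-2)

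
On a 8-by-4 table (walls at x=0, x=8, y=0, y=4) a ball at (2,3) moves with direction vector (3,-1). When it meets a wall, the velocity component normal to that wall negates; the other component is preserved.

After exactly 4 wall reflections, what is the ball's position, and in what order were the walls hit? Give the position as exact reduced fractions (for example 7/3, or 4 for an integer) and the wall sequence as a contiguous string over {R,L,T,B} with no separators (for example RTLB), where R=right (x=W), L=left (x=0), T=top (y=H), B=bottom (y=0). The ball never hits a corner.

1. t=2 → R at (8,1); v=(-3,-1)
2. t=1 → B at (5,0); v=(-3,1)
3. t=5/3 → L at (0,5/3); v=(3,1)
4. t=7/3 → T at (7,4); v=(3,-1)

Final position: (7,4)
Wall sequence: RBLT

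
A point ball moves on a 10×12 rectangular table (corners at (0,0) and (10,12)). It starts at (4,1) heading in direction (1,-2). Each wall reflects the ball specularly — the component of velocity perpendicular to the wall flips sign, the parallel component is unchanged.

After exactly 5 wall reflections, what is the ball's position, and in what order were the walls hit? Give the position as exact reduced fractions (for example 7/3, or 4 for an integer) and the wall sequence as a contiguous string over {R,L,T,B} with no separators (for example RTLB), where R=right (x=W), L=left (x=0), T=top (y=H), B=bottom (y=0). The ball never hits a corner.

Final position: (0,7)
Wall sequence: BRTBL

1. t=1/2 → B at (9/2,0); v=(1,2)
2. t=11/2 → R at (10,11); v=(-1,2)
3. t=1/2 → T at (19/2,12); v=(-1,-2)
4. t=6 → B at (7/2,0); v=(-1,2)
5. t=7/2 → L at (0,7); v=(1,2)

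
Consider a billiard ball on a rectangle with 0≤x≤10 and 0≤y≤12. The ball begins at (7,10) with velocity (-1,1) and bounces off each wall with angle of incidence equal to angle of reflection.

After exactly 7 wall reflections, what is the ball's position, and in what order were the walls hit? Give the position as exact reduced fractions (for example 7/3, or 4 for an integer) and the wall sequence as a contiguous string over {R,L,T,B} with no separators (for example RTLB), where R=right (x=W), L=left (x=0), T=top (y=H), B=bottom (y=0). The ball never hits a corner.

1. t=2 → T at (5,12); v=(-1,-1)
2. t=5 → L at (0,7); v=(1,-1)
3. t=7 → B at (7,0); v=(1,1)
4. t=3 → R at (10,3); v=(-1,1)
5. t=9 → T at (1,12); v=(-1,-1)
6. t=1 → L at (0,11); v=(1,-1)
7. t=10 → R at (10,1); v=(-1,-1)

Final position: (10,1)
Wall sequence: TLBRTLR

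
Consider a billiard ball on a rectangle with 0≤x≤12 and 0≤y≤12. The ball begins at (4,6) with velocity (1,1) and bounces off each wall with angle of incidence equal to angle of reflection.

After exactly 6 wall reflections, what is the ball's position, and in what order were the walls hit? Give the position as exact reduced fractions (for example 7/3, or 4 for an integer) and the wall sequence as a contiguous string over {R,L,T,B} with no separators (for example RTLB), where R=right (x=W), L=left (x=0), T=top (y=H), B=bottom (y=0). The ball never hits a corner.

Final position: (12,10)
Wall sequence: TRBLTR

1. t=6 → T at (10,12); v=(1,-1)
2. t=2 → R at (12,10); v=(-1,-1)
3. t=10 → B at (2,0); v=(-1,1)
4. t=2 → L at (0,2); v=(1,1)
5. t=10 → T at (10,12); v=(1,-1)
6. t=2 → R at (12,10); v=(-1,-1)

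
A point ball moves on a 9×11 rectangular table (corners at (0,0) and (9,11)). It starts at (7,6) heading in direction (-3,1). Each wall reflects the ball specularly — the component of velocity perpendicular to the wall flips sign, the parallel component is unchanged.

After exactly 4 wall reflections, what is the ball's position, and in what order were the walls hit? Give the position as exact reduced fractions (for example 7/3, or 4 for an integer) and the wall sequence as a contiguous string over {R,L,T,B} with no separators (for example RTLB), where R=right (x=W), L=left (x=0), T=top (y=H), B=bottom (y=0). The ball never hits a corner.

1. t=7/3 → L at (0,25/3); v=(3,1)
2. t=8/3 → T at (8,11); v=(3,-1)
3. t=1/3 → R at (9,32/3); v=(-3,-1)
4. t=3 → L at (0,23/3); v=(3,-1)

Final position: (0,23/3)
Wall sequence: LTRL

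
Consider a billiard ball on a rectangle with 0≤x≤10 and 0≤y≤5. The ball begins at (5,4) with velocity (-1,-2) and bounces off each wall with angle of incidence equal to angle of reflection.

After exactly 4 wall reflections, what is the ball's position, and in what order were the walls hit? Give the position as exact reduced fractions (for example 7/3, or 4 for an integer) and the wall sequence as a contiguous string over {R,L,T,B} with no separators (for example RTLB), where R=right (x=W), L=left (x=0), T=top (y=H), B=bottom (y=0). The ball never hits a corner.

1. t=2 → B at (3,0); v=(-1,2)
2. t=5/2 → T at (1/2,5); v=(-1,-2)
3. t=1/2 → L at (0,4); v=(1,-2)
4. t=2 → B at (2,0); v=(1,2)

Final position: (2,0)
Wall sequence: BTLB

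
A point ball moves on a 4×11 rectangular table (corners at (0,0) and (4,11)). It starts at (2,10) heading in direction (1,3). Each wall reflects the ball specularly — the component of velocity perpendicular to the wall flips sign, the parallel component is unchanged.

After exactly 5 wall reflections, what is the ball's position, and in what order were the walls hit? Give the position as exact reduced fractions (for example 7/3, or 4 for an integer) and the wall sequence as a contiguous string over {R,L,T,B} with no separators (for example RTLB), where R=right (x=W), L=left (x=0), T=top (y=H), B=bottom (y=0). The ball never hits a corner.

1. t=1/3 → T at (7/3,11); v=(1,-3)
2. t=5/3 → R at (4,6); v=(-1,-3)
3. t=2 → B at (2,0); v=(-1,3)
4. t=2 → L at (0,6); v=(1,3)
5. t=5/3 → T at (5/3,11); v=(1,-3)

Final position: (5/3,11)
Wall sequence: TRBLT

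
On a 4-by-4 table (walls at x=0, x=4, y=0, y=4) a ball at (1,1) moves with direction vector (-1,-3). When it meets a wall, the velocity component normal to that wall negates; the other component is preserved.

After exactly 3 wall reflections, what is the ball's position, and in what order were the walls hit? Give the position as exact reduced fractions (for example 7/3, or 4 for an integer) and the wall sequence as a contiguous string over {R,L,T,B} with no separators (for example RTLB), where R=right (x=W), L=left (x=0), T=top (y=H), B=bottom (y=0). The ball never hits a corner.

1. t=1/3 → B at (2/3,0); v=(-1,3)
2. t=2/3 → L at (0,2); v=(1,3)
3. t=2/3 → T at (2/3,4); v=(1,-3)

Final position: (2/3,4)
Wall sequence: BLT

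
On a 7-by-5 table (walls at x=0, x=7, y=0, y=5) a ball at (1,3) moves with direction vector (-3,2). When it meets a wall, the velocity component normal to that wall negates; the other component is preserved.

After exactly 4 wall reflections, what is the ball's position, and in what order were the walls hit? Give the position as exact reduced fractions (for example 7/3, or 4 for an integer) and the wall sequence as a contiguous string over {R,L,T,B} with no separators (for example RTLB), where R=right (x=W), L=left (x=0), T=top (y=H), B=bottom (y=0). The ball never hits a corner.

Final position: (9/2,0)
Wall sequence: LTRB

1. t=1/3 → L at (0,11/3); v=(3,2)
2. t=2/3 → T at (2,5); v=(3,-2)
3. t=5/3 → R at (7,5/3); v=(-3,-2)
4. t=5/6 → B at (9/2,0); v=(-3,2)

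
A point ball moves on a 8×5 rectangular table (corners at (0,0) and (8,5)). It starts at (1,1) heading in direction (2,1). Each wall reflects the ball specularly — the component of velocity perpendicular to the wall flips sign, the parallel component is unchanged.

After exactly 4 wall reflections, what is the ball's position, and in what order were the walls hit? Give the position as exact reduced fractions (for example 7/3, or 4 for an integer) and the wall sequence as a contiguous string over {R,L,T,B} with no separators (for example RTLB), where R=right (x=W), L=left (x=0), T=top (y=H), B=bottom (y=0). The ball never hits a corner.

1. t=7/2 → R at (8,9/2); v=(-2,1)
2. t=1/2 → T at (7,5); v=(-2,-1)
3. t=7/2 → L at (0,3/2); v=(2,-1)
4. t=3/2 → B at (3,0); v=(2,1)

Final position: (3,0)
Wall sequence: RTLB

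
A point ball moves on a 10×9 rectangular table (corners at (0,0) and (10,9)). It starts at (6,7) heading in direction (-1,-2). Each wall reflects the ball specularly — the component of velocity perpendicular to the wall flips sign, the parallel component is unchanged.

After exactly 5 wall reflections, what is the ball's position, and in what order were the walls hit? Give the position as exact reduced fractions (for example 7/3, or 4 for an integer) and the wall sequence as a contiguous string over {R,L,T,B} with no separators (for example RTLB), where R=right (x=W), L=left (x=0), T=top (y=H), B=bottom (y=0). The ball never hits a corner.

Final position: (10,7)
Wall sequence: BLTBR

1. t=7/2 → B at (5/2,0); v=(-1,2)
2. t=5/2 → L at (0,5); v=(1,2)
3. t=2 → T at (2,9); v=(1,-2)
4. t=9/2 → B at (13/2,0); v=(1,2)
5. t=7/2 → R at (10,7); v=(-1,2)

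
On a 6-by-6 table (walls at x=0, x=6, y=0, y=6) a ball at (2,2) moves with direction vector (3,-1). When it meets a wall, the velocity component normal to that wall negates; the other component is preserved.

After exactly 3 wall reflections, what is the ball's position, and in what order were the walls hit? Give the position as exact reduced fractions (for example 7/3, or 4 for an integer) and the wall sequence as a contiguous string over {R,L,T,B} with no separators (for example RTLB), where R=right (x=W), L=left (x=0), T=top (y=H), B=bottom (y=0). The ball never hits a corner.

Final position: (0,4/3)
Wall sequence: RBL

1. t=4/3 → R at (6,2/3); v=(-3,-1)
2. t=2/3 → B at (4,0); v=(-3,1)
3. t=4/3 → L at (0,4/3); v=(3,1)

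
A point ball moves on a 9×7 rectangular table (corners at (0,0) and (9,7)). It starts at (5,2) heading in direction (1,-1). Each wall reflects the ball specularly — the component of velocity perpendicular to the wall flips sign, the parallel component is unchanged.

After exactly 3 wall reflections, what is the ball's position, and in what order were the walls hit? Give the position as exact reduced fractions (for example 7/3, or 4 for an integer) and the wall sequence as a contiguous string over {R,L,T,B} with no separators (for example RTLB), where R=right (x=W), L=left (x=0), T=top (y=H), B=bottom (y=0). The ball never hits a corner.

Final position: (4,7)
Wall sequence: BRT

1. t=2 → B at (7,0); v=(1,1)
2. t=2 → R at (9,2); v=(-1,1)
3. t=5 → T at (4,7); v=(-1,-1)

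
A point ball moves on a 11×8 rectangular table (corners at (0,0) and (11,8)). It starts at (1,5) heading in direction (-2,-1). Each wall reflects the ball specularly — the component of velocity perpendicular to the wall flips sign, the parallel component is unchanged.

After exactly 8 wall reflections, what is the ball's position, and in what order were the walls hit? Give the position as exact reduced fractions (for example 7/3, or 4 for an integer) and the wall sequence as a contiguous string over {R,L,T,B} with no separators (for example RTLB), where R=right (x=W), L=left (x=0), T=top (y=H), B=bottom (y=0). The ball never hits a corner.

1. t=1/2 → L at (0,9/2); v=(2,-1)
2. t=9/2 → B at (9,0); v=(2,1)
3. t=1 → R at (11,1); v=(-2,1)
4. t=11/2 → L at (0,13/2); v=(2,1)
5. t=3/2 → T at (3,8); v=(2,-1)
6. t=4 → R at (11,4); v=(-2,-1)
7. t=4 → B at (3,0); v=(-2,1)
8. t=3/2 → L at (0,3/2); v=(2,1)

Final position: (0,3/2)
Wall sequence: LBRLTRBL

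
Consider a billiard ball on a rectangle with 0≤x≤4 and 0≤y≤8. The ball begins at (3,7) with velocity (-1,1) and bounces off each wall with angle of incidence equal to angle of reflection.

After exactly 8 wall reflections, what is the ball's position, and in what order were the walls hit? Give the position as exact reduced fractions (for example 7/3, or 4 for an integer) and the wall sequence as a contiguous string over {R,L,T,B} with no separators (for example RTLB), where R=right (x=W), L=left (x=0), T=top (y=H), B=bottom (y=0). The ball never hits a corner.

Final position: (0,6)
Wall sequence: TLRBLRTL

1. t=1 → T at (2,8); v=(-1,-1)
2. t=2 → L at (0,6); v=(1,-1)
3. t=4 → R at (4,2); v=(-1,-1)
4. t=2 → B at (2,0); v=(-1,1)
5. t=2 → L at (0,2); v=(1,1)
6. t=4 → R at (4,6); v=(-1,1)
7. t=2 → T at (2,8); v=(-1,-1)
8. t=2 → L at (0,6); v=(1,-1)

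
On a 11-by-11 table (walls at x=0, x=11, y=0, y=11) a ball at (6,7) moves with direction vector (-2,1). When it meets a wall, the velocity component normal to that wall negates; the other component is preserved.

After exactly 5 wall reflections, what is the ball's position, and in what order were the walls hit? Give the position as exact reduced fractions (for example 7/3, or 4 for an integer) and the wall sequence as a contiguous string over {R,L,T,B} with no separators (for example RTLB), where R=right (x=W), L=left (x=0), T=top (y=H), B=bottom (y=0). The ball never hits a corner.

Final position: (2,0)
Wall sequence: LTRLB

1. t=3 → L at (0,10); v=(2,1)
2. t=1 → T at (2,11); v=(2,-1)
3. t=9/2 → R at (11,13/2); v=(-2,-1)
4. t=11/2 → L at (0,1); v=(2,-1)
5. t=1 → B at (2,0); v=(2,1)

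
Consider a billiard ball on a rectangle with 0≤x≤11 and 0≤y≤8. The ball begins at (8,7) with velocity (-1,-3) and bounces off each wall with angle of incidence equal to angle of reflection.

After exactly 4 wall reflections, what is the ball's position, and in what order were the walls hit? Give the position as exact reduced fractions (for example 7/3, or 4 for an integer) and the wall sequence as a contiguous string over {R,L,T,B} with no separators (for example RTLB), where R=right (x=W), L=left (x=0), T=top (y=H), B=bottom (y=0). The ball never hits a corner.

Final position: (0,1)
Wall sequence: BTBL

1. t=7/3 → B at (17/3,0); v=(-1,3)
2. t=8/3 → T at (3,8); v=(-1,-3)
3. t=8/3 → B at (1/3,0); v=(-1,3)
4. t=1/3 → L at (0,1); v=(1,3)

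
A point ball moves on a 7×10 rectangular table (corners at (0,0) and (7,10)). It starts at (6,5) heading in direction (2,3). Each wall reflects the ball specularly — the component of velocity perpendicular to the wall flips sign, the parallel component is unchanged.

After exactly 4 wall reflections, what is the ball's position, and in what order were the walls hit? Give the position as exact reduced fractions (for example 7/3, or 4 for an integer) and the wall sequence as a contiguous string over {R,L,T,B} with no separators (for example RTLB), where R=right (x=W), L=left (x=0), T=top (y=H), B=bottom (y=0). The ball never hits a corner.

1. t=1/2 → R at (7,13/2); v=(-2,3)
2. t=7/6 → T at (14/3,10); v=(-2,-3)
3. t=7/3 → L at (0,3); v=(2,-3)
4. t=1 → B at (2,0); v=(2,3)

Final position: (2,0)
Wall sequence: RTLB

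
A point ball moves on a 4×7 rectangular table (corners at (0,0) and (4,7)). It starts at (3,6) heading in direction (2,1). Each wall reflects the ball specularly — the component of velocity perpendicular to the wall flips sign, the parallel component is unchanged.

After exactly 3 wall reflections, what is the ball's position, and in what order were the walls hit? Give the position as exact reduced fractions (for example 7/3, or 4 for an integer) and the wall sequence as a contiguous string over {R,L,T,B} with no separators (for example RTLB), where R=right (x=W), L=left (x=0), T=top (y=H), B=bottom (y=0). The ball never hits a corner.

1. t=1/2 → R at (4,13/2); v=(-2,1)
2. t=1/2 → T at (3,7); v=(-2,-1)
3. t=3/2 → L at (0,11/2); v=(2,-1)

Final position: (0,11/2)
Wall sequence: RTL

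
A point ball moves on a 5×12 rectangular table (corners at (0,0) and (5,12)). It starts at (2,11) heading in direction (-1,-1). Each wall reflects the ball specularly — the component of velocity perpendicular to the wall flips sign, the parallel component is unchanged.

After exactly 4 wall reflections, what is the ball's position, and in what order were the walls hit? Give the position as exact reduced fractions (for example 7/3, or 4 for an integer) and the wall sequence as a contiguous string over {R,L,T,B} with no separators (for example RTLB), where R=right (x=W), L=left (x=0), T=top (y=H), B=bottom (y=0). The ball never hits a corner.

Final position: (0,1)
Wall sequence: LRBL

1. t=2 → L at (0,9); v=(1,-1)
2. t=5 → R at (5,4); v=(-1,-1)
3. t=4 → B at (1,0); v=(-1,1)
4. t=1 → L at (0,1); v=(1,1)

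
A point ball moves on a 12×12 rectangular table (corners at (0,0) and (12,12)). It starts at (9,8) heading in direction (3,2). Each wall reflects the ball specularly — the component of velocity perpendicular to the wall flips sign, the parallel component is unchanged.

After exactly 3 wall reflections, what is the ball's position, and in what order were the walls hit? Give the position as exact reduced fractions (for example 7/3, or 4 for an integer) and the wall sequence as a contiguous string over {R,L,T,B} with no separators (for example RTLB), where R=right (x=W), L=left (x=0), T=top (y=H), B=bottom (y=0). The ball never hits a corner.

1. t=1 → R at (12,10); v=(-3,2)
2. t=1 → T at (9,12); v=(-3,-2)
3. t=3 → L at (0,6); v=(3,-2)

Final position: (0,6)
Wall sequence: RTL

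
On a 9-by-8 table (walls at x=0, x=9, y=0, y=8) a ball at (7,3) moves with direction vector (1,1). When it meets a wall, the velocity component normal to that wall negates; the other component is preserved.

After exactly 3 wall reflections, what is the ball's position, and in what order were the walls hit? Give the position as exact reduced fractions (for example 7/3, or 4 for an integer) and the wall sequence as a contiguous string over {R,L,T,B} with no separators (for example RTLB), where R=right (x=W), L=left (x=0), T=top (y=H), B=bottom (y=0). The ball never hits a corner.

Final position: (0,2)
Wall sequence: RTL

1. t=2 → R at (9,5); v=(-1,1)
2. t=3 → T at (6,8); v=(-1,-1)
3. t=6 → L at (0,2); v=(1,-1)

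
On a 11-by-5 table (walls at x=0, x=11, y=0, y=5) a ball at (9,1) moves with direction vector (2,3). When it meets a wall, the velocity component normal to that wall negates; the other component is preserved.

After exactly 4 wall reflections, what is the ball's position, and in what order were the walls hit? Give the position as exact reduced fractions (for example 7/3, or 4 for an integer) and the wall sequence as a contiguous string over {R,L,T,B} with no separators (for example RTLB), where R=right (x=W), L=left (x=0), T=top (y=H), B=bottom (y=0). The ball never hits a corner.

Final position: (11/3,5)
Wall sequence: RTBT

1. t=1 → R at (11,4); v=(-2,3)
2. t=1/3 → T at (31/3,5); v=(-2,-3)
3. t=5/3 → B at (7,0); v=(-2,3)
4. t=5/3 → T at (11/3,5); v=(-2,-3)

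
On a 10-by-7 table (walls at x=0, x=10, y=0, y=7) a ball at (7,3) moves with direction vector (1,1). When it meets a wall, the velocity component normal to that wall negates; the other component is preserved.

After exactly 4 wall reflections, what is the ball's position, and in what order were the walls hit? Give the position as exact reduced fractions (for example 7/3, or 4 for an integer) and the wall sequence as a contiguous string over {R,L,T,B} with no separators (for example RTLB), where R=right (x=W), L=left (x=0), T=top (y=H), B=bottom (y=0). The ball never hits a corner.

Final position: (0,2)
Wall sequence: RTBL

1. t=3 → R at (10,6); v=(-1,1)
2. t=1 → T at (9,7); v=(-1,-1)
3. t=7 → B at (2,0); v=(-1,1)
4. t=2 → L at (0,2); v=(1,1)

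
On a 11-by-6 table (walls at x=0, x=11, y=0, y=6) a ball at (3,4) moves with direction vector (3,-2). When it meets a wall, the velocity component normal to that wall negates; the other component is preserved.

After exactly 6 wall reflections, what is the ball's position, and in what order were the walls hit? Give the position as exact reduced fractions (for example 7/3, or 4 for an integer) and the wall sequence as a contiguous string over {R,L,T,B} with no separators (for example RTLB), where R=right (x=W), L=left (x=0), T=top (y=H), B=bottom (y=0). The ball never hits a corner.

Final position: (11,4)
Wall sequence: BRTLBR

1. t=2 → B at (9,0); v=(3,2)
2. t=2/3 → R at (11,4/3); v=(-3,2)
3. t=7/3 → T at (4,6); v=(-3,-2)
4. t=4/3 → L at (0,10/3); v=(3,-2)
5. t=5/3 → B at (5,0); v=(3,2)
6. t=2 → R at (11,4); v=(-3,2)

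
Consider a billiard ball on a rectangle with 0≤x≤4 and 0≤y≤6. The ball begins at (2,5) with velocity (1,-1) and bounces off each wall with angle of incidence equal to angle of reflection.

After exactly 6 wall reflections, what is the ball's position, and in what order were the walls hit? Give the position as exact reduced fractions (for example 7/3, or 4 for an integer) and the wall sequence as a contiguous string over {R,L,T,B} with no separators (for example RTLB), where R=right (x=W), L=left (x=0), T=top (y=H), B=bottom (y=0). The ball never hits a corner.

1. t=2 → R at (4,3); v=(-1,-1)
2. t=3 → B at (1,0); v=(-1,1)
3. t=1 → L at (0,1); v=(1,1)
4. t=4 → R at (4,5); v=(-1,1)
5. t=1 → T at (3,6); v=(-1,-1)
6. t=3 → L at (0,3); v=(1,-1)

Final position: (0,3)
Wall sequence: RBLRTL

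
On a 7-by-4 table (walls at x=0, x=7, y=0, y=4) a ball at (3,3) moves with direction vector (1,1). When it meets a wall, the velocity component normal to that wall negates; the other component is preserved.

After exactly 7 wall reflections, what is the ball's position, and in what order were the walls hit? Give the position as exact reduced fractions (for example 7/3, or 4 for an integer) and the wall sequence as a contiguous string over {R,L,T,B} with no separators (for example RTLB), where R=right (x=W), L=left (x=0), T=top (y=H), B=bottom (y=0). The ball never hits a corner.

1. t=1 → T at (4,4); v=(1,-1)
2. t=3 → R at (7,1); v=(-1,-1)
3. t=1 → B at (6,0); v=(-1,1)
4. t=4 → T at (2,4); v=(-1,-1)
5. t=2 → L at (0,2); v=(1,-1)
6. t=2 → B at (2,0); v=(1,1)
7. t=4 → T at (6,4); v=(1,-1)

Final position: (6,4)
Wall sequence: TRBTLBT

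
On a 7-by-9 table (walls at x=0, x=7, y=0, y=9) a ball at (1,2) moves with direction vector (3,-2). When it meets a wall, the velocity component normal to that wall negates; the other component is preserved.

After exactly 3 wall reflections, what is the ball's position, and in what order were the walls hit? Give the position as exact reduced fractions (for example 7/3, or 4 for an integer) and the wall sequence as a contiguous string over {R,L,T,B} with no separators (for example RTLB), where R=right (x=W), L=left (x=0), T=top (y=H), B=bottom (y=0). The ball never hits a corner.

1. t=1 → B at (4,0); v=(3,2)
2. t=1 → R at (7,2); v=(-3,2)
3. t=7/3 → L at (0,20/3); v=(3,2)

Final position: (0,20/3)
Wall sequence: BRL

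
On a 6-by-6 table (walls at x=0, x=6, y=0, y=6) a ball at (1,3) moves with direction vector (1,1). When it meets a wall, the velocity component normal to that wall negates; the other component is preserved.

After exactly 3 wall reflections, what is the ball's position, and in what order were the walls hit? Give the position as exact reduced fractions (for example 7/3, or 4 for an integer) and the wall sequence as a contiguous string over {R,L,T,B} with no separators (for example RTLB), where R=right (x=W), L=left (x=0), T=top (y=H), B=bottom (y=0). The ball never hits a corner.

Final position: (2,0)
Wall sequence: TRB

1. t=3 → T at (4,6); v=(1,-1)
2. t=2 → R at (6,4); v=(-1,-1)
3. t=4 → B at (2,0); v=(-1,1)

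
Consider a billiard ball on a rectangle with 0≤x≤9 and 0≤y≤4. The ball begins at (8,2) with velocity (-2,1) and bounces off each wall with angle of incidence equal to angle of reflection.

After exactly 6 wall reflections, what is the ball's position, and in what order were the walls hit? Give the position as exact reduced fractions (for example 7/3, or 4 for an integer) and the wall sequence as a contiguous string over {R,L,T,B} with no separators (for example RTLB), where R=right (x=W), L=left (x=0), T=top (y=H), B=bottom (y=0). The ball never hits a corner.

1. t=2 → T at (4,4); v=(-2,-1)
2. t=2 → L at (0,2); v=(2,-1)
3. t=2 → B at (4,0); v=(2,1)
4. t=5/2 → R at (9,5/2); v=(-2,1)
5. t=3/2 → T at (6,4); v=(-2,-1)
6. t=3 → L at (0,1); v=(2,-1)

Final position: (0,1)
Wall sequence: TLBRTL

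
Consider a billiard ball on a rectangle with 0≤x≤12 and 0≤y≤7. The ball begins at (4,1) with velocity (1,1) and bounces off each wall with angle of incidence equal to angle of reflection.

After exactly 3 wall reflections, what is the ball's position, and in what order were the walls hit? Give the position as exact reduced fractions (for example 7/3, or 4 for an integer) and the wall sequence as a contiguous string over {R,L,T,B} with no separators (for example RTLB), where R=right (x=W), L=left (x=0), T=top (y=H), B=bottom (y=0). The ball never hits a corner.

1. t=6 → T at (10,7); v=(1,-1)
2. t=2 → R at (12,5); v=(-1,-1)
3. t=5 → B at (7,0); v=(-1,1)

Final position: (7,0)
Wall sequence: TRB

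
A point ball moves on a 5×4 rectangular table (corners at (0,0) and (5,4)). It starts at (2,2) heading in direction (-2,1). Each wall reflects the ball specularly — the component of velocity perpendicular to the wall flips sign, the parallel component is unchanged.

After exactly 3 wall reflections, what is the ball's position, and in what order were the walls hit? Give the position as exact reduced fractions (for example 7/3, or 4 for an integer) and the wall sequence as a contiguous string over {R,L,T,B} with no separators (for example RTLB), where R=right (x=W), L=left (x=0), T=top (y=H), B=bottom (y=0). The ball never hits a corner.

Final position: (5,5/2)
Wall sequence: LTR

1. t=1 → L at (0,3); v=(2,1)
2. t=1 → T at (2,4); v=(2,-1)
3. t=3/2 → R at (5,5/2); v=(-2,-1)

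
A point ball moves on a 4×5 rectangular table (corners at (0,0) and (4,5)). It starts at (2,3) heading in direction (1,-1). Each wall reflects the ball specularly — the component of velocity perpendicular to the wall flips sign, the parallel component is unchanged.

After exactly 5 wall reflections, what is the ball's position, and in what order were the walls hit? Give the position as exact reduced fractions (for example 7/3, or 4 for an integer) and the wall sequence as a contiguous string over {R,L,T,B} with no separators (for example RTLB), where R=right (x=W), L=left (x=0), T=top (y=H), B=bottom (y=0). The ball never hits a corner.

1. t=2 → R at (4,1); v=(-1,-1)
2. t=1 → B at (3,0); v=(-1,1)
3. t=3 → L at (0,3); v=(1,1)
4. t=2 → T at (2,5); v=(1,-1)
5. t=2 → R at (4,3); v=(-1,-1)

Final position: (4,3)
Wall sequence: RBLTR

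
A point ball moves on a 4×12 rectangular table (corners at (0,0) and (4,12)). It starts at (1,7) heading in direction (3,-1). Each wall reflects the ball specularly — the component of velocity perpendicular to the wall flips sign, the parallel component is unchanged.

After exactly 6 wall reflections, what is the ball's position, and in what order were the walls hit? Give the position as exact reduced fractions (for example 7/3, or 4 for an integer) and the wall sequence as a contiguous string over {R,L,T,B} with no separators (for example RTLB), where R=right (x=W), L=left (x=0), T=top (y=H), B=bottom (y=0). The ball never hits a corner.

1. t=1 → R at (4,6); v=(-3,-1)
2. t=4/3 → L at (0,14/3); v=(3,-1)
3. t=4/3 → R at (4,10/3); v=(-3,-1)
4. t=4/3 → L at (0,2); v=(3,-1)
5. t=4/3 → R at (4,2/3); v=(-3,-1)
6. t=2/3 → B at (2,0); v=(-3,1)

Final position: (2,0)
Wall sequence: RLRLRB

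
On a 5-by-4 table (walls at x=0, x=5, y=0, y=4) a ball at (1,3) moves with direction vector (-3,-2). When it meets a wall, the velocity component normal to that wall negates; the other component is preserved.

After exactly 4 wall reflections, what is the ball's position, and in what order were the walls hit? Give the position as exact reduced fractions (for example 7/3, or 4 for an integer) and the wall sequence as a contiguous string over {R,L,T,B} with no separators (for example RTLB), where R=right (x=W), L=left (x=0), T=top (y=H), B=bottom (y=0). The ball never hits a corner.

1. t=1/3 → L at (0,7/3); v=(3,-2)
2. t=7/6 → B at (7/2,0); v=(3,2)
3. t=1/2 → R at (5,1); v=(-3,2)
4. t=3/2 → T at (1/2,4); v=(-3,-2)

Final position: (1/2,4)
Wall sequence: LBRT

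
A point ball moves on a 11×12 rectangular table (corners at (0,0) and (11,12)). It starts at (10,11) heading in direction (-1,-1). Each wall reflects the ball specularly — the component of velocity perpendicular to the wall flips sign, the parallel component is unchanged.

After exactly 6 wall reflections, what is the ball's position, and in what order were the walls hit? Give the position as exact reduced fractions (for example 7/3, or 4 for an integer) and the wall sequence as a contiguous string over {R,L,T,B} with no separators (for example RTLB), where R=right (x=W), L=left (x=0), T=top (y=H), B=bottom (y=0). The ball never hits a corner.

Final position: (3,0)
Wall sequence: LBRTLB

1. t=10 → L at (0,1); v=(1,-1)
2. t=1 → B at (1,0); v=(1,1)
3. t=10 → R at (11,10); v=(-1,1)
4. t=2 → T at (9,12); v=(-1,-1)
5. t=9 → L at (0,3); v=(1,-1)
6. t=3 → B at (3,0); v=(1,1)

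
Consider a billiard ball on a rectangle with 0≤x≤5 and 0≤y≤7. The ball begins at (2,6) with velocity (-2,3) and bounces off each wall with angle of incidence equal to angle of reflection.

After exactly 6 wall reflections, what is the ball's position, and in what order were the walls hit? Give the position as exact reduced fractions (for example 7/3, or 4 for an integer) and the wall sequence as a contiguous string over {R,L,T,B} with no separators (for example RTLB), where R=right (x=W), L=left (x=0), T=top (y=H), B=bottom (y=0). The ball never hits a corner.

1. t=1/3 → T at (4/3,7); v=(-2,-3)
2. t=2/3 → L at (0,5); v=(2,-3)
3. t=5/3 → B at (10/3,0); v=(2,3)
4. t=5/6 → R at (5,5/2); v=(-2,3)
5. t=3/2 → T at (2,7); v=(-2,-3)
6. t=1 → L at (0,4); v=(2,-3)

Final position: (0,4)
Wall sequence: TLBRTL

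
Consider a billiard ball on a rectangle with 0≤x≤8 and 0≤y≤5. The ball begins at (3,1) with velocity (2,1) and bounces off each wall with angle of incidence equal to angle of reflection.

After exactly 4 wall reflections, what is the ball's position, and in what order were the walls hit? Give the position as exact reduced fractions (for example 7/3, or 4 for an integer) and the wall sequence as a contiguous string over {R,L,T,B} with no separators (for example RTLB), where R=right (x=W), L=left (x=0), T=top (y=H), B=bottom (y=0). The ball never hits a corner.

1. t=5/2 → R at (8,7/2); v=(-2,1)
2. t=3/2 → T at (5,5); v=(-2,-1)
3. t=5/2 → L at (0,5/2); v=(2,-1)
4. t=5/2 → B at (5,0); v=(2,1)

Final position: (5,0)
Wall sequence: RTLB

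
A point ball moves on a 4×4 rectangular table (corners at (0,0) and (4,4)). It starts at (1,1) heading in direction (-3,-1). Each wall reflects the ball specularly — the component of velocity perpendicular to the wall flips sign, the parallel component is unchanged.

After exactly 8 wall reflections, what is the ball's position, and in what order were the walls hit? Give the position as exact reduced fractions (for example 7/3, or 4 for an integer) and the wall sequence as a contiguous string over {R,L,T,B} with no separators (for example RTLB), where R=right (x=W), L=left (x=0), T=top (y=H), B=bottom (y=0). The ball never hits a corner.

Final position: (4,2)
Wall sequence: LBRLRTLR

1. t=1/3 → L at (0,2/3); v=(3,-1)
2. t=2/3 → B at (2,0); v=(3,1)
3. t=2/3 → R at (4,2/3); v=(-3,1)
4. t=4/3 → L at (0,2); v=(3,1)
5. t=4/3 → R at (4,10/3); v=(-3,1)
6. t=2/3 → T at (2,4); v=(-3,-1)
7. t=2/3 → L at (0,10/3); v=(3,-1)
8. t=4/3 → R at (4,2); v=(-3,-1)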